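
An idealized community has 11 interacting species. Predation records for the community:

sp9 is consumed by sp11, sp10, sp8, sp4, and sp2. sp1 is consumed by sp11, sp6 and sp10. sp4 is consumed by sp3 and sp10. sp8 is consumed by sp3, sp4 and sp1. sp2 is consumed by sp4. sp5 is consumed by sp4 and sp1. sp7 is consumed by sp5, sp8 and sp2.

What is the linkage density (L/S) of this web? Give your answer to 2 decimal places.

There are L = 19 links among S = 11 species.
L/S = 19/11 = 1.7273 ≈ 1.73.

L/S = 1.73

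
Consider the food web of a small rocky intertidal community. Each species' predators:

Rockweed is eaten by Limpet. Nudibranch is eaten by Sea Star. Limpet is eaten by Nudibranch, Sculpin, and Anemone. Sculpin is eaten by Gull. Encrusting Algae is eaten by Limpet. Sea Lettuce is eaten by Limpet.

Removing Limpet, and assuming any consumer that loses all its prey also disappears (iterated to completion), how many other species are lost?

5

Remove Limpet.
Round 1: Sculpin (all prey gone), Nudibranch (all prey gone), Anemone (all prey gone) → extinct.
Round 2: Gull (all prey gone), Sea Star (all prey gone) → extinct.
No further losses. Total secondary extinctions: 5.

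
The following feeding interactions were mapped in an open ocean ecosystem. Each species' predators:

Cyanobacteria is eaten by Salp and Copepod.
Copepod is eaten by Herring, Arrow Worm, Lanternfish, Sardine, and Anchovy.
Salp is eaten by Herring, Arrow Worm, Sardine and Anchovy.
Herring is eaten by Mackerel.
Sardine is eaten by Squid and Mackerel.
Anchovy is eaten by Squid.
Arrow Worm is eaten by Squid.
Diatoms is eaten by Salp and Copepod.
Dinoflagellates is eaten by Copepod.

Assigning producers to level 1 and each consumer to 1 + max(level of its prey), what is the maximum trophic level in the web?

4

Producers (level 1): Dinoflagellates, Diatoms, Cyanobacteria.
Dinoflagellates → Copepod → Herring → Mackerel gives Mackerel level 4.
No species has a prey at level 4, so no species reaches level 5.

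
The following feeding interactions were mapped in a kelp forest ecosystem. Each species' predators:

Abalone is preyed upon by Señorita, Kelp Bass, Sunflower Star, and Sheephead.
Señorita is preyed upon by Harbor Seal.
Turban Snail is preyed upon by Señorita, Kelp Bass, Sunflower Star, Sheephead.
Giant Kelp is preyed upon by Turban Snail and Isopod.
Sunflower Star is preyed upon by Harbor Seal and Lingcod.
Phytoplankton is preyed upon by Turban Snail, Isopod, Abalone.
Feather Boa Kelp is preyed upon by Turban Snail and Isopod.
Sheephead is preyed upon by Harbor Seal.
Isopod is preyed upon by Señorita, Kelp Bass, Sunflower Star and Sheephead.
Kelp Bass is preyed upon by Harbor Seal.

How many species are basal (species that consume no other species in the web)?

3

Basal species (no prey listed): Feather Boa Kelp, Giant Kelp, Phytoplankton.
Count: 3.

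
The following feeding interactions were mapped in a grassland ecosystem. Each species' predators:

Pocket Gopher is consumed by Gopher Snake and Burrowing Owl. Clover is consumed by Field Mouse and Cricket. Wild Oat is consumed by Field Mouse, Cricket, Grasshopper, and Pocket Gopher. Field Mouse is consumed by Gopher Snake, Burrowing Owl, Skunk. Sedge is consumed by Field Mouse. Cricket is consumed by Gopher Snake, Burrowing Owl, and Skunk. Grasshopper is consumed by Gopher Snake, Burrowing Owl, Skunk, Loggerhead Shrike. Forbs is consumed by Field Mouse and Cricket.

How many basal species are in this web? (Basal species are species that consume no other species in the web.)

Basal species (no prey listed): Sedge, Forbs, Wild Oat, Clover.
Count: 4.

4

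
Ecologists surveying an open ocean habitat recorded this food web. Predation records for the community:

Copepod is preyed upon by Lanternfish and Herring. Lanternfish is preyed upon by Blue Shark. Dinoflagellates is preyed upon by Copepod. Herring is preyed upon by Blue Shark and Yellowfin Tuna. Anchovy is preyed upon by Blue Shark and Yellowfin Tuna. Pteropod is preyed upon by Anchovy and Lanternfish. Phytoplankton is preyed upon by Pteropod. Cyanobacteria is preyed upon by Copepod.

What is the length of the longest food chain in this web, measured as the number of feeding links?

One longest chain: Dinoflagellates → Copepod → Herring → Yellowfin Tuna.
It has 4 species and 3 links.

3 links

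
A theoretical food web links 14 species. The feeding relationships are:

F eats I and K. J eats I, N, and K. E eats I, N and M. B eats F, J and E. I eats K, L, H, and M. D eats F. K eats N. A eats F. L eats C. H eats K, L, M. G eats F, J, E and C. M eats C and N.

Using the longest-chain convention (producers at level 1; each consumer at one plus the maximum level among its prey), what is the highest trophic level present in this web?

Producers (level 1): C, N.
C → M → H → I → F → A gives A level 6.
No species has a prey at level 6, so no species reaches level 7.

6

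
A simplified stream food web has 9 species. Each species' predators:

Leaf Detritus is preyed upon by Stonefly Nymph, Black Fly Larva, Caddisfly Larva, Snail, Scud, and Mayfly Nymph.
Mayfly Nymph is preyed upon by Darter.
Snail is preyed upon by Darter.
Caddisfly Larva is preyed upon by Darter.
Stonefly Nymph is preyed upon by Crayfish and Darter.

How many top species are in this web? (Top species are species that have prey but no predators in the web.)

4

Top species (has prey, but nothing eats it): Scud, Black Fly Larva, Darter, Crayfish.
Count: 4.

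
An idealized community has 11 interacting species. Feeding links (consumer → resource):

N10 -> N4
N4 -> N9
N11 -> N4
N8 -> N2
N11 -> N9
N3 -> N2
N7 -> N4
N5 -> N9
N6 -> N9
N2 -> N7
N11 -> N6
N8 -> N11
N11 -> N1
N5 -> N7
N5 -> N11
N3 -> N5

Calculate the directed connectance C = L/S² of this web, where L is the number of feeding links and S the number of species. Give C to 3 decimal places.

C = 0.132

The web has S = 11 species and L = 16 feeding links.
C = L / S² = 16 / 121 = 0.1322 ≈ 0.132.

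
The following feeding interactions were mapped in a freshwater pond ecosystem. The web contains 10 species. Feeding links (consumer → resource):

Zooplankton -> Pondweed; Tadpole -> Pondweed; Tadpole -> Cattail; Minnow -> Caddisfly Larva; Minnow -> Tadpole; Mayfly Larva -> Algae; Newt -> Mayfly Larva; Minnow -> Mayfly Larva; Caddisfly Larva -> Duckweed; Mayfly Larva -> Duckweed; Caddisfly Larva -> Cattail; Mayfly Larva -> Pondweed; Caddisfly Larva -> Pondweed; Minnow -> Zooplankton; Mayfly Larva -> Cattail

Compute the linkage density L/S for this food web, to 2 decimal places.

L/S = 1.50

There are L = 15 links among S = 10 species.
L/S = 15/10 = 1.5000 ≈ 1.50.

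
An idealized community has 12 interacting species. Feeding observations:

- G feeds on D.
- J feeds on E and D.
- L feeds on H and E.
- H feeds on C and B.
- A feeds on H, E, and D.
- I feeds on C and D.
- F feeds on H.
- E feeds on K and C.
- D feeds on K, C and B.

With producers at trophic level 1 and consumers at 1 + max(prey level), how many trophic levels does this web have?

Producers (level 1): K, C, B.
K → D → G gives G level 3.
No species has a prey at level 3, so no species reaches level 4.

3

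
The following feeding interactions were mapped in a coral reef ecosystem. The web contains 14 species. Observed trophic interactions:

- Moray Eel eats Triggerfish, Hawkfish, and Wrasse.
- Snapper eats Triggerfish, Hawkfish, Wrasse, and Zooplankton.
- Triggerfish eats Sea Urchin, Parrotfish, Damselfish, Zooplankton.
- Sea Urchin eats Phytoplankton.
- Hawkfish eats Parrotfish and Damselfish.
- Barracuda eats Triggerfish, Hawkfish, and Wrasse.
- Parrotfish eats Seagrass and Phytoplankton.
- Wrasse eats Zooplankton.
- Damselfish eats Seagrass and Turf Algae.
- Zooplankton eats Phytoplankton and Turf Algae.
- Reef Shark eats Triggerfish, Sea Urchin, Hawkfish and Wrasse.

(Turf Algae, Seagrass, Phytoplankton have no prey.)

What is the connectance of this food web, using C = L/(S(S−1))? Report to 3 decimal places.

The web has S = 14 species and L = 28 feeding links.
C = L / (S(S−1)) = 28 / 182 = 0.1538 ≈ 0.154.

C = 0.154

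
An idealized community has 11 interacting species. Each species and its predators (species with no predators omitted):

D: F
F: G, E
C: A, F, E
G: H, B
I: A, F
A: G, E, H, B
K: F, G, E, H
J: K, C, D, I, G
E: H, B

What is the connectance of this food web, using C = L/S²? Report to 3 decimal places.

C = 0.207

The web has S = 11 species and L = 25 feeding links.
C = L / S² = 25 / 121 = 0.2066 ≈ 0.207.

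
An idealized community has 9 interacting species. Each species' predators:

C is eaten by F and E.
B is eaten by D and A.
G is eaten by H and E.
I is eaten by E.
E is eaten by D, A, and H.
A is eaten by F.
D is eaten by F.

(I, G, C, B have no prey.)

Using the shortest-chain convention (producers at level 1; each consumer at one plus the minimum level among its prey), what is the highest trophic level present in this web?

2

Producers (level 1): I, G, C, B.
Following each consumer down to its lowest-level prey: C → F (levels 1 through 2).
All prey of F (C 1, A 2, D 2) are at level 1 or above, so F is at level 1 + 1 = 2.
Every consumer has at least one prey at level 1 or below, so none exceeds level 2.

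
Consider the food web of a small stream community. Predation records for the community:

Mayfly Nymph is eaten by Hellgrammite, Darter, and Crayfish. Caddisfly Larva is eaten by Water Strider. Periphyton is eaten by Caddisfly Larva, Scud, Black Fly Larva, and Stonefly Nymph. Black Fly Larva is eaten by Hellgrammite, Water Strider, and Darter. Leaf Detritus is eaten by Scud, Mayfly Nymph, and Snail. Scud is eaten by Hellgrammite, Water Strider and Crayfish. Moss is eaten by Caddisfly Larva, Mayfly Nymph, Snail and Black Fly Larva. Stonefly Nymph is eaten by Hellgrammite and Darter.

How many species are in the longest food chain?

One longest chain: Moss → Black Fly Larva → Hellgrammite.
It has 3 species and 2 links.

3 species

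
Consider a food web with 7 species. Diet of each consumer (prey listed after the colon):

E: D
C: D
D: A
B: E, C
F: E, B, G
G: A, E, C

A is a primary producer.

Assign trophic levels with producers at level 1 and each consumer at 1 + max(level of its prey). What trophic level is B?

A is a producer → level 1.
D eats A → level 2.
E eats D → level 3.
B eats E (level 3); other prey at levels: C 3 → level 4.

Trophic level 4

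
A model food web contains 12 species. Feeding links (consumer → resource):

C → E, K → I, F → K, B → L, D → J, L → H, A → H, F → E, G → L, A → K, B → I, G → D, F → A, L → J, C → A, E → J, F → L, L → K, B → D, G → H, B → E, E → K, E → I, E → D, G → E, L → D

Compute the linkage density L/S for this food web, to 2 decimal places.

L/S = 2.17

There are L = 26 links among S = 12 species.
L/S = 26/12 = 2.1667 ≈ 2.17.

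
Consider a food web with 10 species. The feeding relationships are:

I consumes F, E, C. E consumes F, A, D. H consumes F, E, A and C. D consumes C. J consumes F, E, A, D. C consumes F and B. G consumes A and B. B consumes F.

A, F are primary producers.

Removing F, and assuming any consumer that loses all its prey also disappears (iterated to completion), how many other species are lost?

Remove F.
Round 1: B (all prey gone) → extinct.
Round 2: C (all prey gone) → extinct.
Round 3: D (all prey gone) → extinct.
No further losses. Total secondary extinctions: 3.

3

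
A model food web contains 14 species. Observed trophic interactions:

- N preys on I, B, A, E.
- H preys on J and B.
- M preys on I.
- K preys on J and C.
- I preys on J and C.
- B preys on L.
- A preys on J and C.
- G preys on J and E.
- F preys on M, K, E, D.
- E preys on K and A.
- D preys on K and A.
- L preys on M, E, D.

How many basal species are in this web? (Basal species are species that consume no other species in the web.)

2

Basal species (no prey listed): J, C.
Count: 2.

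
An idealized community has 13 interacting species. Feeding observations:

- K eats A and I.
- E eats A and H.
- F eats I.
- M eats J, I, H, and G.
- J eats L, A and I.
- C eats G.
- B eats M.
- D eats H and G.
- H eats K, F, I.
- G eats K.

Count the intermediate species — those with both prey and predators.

Intermediate species (has both prey and predators): K, F, J, H, G, M.
Count: 6.

6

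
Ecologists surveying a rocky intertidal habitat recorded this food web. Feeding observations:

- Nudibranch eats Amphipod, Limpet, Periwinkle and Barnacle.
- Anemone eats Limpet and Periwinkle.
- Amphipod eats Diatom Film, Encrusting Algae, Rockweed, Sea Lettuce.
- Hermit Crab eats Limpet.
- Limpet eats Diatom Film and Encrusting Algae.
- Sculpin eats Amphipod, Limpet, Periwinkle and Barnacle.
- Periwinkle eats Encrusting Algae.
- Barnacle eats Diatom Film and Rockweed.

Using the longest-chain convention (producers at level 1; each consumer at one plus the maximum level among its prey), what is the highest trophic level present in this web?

3

Producers (level 1): Sea Lettuce, Rockweed, Diatom Film, Encrusting Algae.
Diatom Film → Limpet → Hermit Crab gives Hermit Crab level 3.
No species has a prey at level 3, so no species reaches level 4.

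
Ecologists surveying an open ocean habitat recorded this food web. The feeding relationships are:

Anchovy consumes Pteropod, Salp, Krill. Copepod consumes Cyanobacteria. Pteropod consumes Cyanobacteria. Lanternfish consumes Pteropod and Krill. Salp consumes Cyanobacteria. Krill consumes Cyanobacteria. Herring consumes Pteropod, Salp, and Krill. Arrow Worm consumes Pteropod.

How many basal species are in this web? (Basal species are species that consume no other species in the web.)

Basal species (no prey listed): Cyanobacteria.
Count: 1.

1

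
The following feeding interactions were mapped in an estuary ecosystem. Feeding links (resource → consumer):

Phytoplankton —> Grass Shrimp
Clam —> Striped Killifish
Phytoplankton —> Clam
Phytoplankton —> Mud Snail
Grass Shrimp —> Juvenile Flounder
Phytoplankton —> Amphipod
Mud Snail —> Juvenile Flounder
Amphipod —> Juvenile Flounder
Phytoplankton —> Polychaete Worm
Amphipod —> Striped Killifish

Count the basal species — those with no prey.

1

Basal species (no prey listed): Phytoplankton.
Count: 1.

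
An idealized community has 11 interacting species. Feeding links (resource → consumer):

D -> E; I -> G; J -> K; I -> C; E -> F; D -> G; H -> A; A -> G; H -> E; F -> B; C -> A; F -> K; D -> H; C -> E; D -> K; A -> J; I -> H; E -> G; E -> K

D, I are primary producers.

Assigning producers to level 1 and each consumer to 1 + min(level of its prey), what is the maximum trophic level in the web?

Producers (level 1): D, I.
Following each consumer down to its lowest-level prey: I → C → A → J (levels 1 through 4).
All prey of J (A 3) are at level 3 or above, so J is at level 1 + 3 = 4.
Every consumer has at least one prey at level 3 or below, so none exceeds level 4.

4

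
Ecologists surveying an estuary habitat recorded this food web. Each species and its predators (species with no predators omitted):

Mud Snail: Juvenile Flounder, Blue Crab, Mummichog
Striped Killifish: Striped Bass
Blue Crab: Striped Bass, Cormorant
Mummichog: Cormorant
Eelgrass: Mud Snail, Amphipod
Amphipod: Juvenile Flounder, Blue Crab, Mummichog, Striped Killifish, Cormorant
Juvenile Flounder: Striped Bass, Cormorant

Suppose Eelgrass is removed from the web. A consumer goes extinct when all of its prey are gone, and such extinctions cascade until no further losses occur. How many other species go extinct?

Remove Eelgrass.
Round 1: Mud Snail (all prey gone), Amphipod (all prey gone) → extinct.
Round 2: Juvenile Flounder (all prey gone), Blue Crab (all prey gone), Mummichog (all prey gone), Striped Killifish (all prey gone) → extinct.
Round 3: Striped Bass (all prey gone), Cormorant (all prey gone) → extinct.
No further losses. Total secondary extinctions: 8.

8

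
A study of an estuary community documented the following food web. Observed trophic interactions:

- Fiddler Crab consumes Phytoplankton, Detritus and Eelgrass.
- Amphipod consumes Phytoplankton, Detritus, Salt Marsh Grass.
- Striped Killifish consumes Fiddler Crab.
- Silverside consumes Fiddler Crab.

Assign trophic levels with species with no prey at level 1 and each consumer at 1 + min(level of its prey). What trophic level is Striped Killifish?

Trophic level 3

Detritus has no prey (basal) → level 1.
Fiddler Crab eats Detritus → level 2.
Striped Killifish eats Fiddler Crab → level 3.
No prey of Striped Killifish is below level 2, so 3 is the minimum.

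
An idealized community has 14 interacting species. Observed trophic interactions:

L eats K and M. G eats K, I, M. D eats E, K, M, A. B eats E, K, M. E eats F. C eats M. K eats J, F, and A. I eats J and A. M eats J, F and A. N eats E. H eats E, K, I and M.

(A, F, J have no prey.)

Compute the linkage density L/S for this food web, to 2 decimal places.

There are L = 27 links among S = 14 species.
L/S = 27/14 = 1.9286 ≈ 1.93.

L/S = 1.93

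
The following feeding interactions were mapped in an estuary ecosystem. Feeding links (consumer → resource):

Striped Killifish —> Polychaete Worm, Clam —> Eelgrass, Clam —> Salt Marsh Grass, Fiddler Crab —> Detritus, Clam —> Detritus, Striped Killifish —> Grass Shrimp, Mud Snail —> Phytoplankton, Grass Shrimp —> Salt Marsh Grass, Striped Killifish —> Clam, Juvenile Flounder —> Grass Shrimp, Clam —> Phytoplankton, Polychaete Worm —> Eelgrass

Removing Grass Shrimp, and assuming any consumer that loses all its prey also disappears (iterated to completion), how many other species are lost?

Remove Grass Shrimp.
Round 1: Juvenile Flounder (all prey gone) → extinct.
No further losses. Total secondary extinctions: 1.

1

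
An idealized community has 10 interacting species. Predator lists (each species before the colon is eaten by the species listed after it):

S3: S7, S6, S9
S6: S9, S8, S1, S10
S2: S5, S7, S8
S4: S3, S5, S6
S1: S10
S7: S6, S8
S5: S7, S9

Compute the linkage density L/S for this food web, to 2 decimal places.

There are L = 18 links among S = 10 species.
L/S = 18/10 = 1.8000 ≈ 1.80.

L/S = 1.80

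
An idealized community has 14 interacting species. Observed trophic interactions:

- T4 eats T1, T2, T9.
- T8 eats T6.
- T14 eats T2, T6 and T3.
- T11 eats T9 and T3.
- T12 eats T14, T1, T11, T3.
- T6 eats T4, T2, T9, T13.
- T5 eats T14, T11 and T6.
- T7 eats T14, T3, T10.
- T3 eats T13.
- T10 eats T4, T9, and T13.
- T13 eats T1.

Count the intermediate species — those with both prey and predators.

Intermediate species (has both prey and predators): T4, T13, T6, T10, T3, T11, T14.
Count: 7.

7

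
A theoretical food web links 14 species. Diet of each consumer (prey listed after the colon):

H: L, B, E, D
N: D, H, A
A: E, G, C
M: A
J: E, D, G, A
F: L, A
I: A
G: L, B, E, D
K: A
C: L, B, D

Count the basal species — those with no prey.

4

Basal species (no prey listed): L, B, E, D.
Count: 4.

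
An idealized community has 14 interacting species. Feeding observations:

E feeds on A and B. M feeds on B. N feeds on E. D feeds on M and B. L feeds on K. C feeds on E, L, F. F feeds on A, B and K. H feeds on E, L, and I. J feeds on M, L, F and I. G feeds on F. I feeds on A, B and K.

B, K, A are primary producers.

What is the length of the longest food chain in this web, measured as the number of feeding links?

2 links

One longest chain: B → M → D.
It has 3 species and 2 links.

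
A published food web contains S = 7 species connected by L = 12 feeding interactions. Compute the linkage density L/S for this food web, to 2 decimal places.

There are L = 12 links among S = 7 species.
L/S = 12/7 = 1.7143 ≈ 1.71.

L/S = 1.71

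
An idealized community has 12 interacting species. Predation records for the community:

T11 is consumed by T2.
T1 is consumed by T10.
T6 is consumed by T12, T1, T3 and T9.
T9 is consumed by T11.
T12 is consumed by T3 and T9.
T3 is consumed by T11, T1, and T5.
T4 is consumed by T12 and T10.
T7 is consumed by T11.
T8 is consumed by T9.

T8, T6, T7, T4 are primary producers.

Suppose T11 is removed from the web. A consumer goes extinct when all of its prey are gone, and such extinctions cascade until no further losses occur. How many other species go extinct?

Remove T11.
Round 1: T2 (all prey gone) → extinct.
No further losses. Total secondary extinctions: 1.

1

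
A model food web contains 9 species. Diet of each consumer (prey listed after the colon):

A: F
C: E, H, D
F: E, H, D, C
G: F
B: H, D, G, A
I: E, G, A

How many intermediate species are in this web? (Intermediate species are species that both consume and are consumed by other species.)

4

Intermediate species (has both prey and predators): C, F, G, A.
Count: 4.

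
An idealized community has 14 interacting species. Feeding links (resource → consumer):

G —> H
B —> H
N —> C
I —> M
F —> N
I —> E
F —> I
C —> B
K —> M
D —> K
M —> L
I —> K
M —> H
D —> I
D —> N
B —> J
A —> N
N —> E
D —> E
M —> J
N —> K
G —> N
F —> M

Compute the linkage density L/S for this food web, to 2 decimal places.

L/S = 1.64

There are L = 23 links among S = 14 species.
L/S = 23/14 = 1.6429 ≈ 1.64.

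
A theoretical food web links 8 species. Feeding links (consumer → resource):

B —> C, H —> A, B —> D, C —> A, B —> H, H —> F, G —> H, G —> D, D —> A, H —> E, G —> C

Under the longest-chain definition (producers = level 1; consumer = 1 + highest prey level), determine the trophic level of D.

A is a producer → level 1.
D eats A → level 2.

Trophic level 2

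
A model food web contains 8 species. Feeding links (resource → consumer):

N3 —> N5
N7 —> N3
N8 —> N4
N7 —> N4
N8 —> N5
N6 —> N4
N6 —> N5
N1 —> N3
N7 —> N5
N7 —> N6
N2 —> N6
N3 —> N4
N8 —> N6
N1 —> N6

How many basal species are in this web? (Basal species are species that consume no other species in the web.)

Basal species (no prey listed): N2, N1, N7, N8.
Count: 4.

4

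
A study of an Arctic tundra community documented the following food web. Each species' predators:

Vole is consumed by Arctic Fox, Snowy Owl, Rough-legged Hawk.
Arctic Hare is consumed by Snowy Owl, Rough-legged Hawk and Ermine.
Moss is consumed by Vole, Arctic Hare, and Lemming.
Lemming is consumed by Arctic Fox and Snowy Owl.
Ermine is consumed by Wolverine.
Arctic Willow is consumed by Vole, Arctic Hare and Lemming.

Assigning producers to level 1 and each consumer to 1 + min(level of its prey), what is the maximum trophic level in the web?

Producers (level 1): Moss, Arctic Willow.
Following each consumer down to its lowest-level prey: Moss → Arctic Hare → Ermine → Wolverine (levels 1 through 4).
All prey of Wolverine (Ermine 3) are at level 3 or above, so Wolverine is at level 1 + 3 = 4.
Every consumer has at least one prey at level 3 or below, so none exceeds level 4.

4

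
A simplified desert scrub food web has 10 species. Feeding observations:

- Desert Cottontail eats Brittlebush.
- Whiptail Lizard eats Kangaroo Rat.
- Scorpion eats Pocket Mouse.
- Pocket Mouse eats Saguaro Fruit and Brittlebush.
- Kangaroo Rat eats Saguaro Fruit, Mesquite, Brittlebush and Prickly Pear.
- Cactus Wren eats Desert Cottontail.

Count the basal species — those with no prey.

4

Basal species (no prey listed): Prickly Pear, Brittlebush, Saguaro Fruit, Mesquite.
Count: 4.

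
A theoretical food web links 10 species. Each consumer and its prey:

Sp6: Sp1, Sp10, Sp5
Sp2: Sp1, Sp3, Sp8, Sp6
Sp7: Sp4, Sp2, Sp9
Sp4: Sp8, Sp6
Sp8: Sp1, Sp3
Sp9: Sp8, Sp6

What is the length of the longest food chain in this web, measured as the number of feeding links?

One longest chain: Sp1 → Sp8 → Sp9 → Sp7.
It has 4 species and 3 links.

3 links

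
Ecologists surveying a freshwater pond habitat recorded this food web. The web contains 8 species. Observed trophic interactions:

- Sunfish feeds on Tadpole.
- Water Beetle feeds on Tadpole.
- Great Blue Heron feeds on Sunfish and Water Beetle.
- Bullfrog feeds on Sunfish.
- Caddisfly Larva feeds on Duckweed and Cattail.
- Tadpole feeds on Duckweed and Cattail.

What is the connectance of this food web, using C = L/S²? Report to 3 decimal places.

C = 0.141

The web has S = 8 species and L = 9 feeding links.
C = L / S² = 9 / 64 = 0.1406 ≈ 0.141.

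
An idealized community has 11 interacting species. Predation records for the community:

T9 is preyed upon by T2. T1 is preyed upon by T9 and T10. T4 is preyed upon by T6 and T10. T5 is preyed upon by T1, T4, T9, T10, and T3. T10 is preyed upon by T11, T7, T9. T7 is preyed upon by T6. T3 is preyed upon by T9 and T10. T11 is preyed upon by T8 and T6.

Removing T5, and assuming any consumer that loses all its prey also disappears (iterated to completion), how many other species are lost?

Remove T5.
Round 1: T1 (all prey gone), T3 (all prey gone), T4 (all prey gone) → extinct.
Round 2: T10 (all prey gone) → extinct.
Round 3: T9 (all prey gone), T7 (all prey gone), T11 (all prey gone) → extinct.
Round 4: T2 (all prey gone), T8 (all prey gone), T6 (all prey gone) → extinct.
No further losses. Total secondary extinctions: 10.

10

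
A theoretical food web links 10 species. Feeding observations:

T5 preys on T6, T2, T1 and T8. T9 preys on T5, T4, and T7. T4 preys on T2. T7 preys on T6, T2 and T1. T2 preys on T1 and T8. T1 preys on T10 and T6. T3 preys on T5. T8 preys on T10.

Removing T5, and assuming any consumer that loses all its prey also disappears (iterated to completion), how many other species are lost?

Remove T5.
Round 1: T3 (all prey gone) → extinct.
No further losses. Total secondary extinctions: 1.

1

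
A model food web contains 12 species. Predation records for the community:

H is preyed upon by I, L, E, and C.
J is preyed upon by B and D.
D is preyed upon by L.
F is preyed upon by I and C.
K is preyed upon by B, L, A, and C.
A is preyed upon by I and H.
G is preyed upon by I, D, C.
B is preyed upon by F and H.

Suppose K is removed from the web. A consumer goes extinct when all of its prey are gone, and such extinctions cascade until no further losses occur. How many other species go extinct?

1

Remove K.
Round 1: A (all prey gone) → extinct.
No further losses. Total secondary extinctions: 1.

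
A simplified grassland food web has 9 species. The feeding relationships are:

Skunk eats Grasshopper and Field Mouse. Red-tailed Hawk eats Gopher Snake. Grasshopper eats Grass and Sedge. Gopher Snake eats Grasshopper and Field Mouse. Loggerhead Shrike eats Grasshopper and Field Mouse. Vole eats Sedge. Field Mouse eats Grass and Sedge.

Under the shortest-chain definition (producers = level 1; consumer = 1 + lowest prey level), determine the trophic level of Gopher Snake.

Trophic level 3

Sedge is a producer → level 1.
Grasshopper eats Sedge → level 2.
Gopher Snake eats Grasshopper → level 3.
No prey of Gopher Snake is below level 2, so 3 is the minimum.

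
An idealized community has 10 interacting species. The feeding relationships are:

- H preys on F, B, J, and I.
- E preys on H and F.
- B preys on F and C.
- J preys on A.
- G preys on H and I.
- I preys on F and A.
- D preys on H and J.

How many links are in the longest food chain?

3 links

One longest chain: C → B → H → G.
It has 4 species and 3 links.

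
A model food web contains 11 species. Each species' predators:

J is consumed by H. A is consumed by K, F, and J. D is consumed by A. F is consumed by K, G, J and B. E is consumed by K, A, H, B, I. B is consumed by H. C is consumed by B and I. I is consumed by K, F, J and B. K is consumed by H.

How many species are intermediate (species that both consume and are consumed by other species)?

Intermediate species (has both prey and predators): A, I, F, K, J, B.
Count: 6.

6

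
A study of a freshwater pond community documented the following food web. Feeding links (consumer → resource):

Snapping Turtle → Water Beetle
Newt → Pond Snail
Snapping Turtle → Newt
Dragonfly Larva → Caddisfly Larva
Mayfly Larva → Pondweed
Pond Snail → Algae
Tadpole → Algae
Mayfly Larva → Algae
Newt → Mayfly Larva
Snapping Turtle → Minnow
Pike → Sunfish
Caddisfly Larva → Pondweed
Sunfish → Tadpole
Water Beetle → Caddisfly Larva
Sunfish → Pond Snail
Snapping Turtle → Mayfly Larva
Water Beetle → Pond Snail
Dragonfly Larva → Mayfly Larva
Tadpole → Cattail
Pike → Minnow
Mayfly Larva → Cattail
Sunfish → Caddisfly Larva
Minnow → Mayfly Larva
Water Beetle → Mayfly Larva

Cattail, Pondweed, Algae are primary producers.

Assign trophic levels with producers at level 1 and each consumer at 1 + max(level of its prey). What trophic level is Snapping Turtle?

Cattail is a producer → level 1.
Mayfly Larva eats Cattail (level 1); other prey at levels: Pondweed 1, Algae 1 → level 2.
Minnow eats Mayfly Larva → level 3.
Snapping Turtle eats Minnow (level 3); other prey at levels: Mayfly Larva 2, Water Beetle 3, Newt 3 → level 4.

Trophic level 4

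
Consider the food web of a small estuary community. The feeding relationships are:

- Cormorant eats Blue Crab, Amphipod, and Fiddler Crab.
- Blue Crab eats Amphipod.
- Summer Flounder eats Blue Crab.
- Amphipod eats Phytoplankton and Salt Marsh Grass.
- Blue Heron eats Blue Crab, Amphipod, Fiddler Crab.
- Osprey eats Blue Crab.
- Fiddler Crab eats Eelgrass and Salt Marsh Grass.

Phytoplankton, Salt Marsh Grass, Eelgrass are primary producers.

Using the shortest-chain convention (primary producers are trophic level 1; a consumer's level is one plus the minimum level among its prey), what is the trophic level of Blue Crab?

Phytoplankton is a producer → level 1.
Amphipod eats Phytoplankton → level 2.
Blue Crab eats Amphipod → level 3.
No prey of Blue Crab is below level 2, so 3 is the minimum.

Trophic level 3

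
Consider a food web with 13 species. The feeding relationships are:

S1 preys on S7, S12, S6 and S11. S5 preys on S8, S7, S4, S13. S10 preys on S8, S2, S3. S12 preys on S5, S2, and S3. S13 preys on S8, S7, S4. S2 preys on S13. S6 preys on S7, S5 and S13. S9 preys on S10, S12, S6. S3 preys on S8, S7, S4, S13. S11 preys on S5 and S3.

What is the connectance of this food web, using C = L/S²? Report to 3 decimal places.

The web has S = 13 species and L = 30 feeding links.
C = L / S² = 30 / 169 = 0.1775 ≈ 0.178.

C = 0.178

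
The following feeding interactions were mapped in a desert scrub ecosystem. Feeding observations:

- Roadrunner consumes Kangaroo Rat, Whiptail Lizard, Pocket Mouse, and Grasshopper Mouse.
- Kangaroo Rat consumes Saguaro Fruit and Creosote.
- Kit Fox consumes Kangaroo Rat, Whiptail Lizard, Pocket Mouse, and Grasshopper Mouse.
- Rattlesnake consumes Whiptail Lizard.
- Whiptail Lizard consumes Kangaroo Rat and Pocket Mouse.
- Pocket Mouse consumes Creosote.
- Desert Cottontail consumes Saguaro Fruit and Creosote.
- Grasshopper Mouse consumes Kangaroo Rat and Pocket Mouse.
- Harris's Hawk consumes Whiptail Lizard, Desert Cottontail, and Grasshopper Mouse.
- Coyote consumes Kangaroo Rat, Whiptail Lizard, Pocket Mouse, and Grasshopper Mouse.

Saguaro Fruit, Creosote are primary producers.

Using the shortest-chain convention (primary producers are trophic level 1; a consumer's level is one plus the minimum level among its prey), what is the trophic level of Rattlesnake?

Saguaro Fruit is a producer → level 1.
Kangaroo Rat eats Saguaro Fruit → level 2.
Whiptail Lizard eats Kangaroo Rat → level 3.
Rattlesnake eats Whiptail Lizard → level 4.
No prey of Rattlesnake is below level 3, so 4 is the minimum.

Trophic level 4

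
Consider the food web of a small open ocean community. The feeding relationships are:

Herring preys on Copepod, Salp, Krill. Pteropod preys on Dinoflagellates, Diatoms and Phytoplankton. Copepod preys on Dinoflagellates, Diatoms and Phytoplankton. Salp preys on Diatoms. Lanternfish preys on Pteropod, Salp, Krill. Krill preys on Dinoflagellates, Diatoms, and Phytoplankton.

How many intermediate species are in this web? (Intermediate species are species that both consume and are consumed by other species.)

4

Intermediate species (has both prey and predators): Salp, Krill, Copepod, Pteropod.
Count: 4.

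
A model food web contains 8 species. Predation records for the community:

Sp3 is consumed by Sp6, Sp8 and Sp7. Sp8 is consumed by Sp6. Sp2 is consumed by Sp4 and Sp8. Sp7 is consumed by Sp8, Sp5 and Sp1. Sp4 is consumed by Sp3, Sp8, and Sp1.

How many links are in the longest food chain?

One longest chain: Sp2 → Sp4 → Sp3 → Sp7 → Sp8 → Sp6.
It has 6 species and 5 links.

5 links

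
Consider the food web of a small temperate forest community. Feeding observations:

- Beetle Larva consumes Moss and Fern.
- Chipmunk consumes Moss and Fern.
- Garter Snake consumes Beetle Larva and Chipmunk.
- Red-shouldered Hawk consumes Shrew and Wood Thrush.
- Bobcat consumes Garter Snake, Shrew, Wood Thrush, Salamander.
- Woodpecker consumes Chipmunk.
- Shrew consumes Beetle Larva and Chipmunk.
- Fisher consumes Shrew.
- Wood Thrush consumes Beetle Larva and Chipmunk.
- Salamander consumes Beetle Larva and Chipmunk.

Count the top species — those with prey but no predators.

Top species (has prey, but nothing eats it): Woodpecker, Fisher, Red-shouldered Hawk, Bobcat.
Count: 4.

4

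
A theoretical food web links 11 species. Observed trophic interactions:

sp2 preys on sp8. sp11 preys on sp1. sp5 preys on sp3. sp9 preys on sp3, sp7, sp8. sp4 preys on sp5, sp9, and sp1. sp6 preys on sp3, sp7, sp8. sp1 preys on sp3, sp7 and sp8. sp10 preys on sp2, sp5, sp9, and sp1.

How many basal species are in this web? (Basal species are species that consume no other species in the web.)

Basal species (no prey listed): sp8, sp7, sp3.
Count: 3.

3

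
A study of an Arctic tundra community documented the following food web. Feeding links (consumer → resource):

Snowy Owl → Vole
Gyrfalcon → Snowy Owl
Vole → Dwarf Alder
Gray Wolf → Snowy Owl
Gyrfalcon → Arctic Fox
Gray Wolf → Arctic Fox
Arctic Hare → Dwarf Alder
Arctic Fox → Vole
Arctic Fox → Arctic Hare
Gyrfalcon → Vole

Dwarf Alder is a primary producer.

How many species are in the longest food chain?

One longest chain: Dwarf Alder → Arctic Hare → Arctic Fox → Gray Wolf.
It has 4 species and 3 links.

4 species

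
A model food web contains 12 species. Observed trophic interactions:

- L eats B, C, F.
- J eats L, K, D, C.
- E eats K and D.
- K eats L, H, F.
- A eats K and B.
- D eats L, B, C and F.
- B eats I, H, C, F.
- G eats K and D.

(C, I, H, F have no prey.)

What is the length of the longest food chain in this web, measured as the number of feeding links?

4 links

One longest chain: C → B → L → K → J.
It has 5 species and 4 links.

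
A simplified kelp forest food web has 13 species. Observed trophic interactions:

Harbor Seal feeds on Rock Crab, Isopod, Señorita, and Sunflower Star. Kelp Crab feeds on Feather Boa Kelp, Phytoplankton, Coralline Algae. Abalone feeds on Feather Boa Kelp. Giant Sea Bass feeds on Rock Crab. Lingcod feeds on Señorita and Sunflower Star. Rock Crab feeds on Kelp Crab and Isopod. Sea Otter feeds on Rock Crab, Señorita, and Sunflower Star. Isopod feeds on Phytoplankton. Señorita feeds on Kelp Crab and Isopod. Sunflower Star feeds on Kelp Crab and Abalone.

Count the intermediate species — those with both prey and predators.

Intermediate species (has both prey and predators): Kelp Crab, Abalone, Isopod, Sunflower Star, Señorita, Rock Crab.
Count: 6.

6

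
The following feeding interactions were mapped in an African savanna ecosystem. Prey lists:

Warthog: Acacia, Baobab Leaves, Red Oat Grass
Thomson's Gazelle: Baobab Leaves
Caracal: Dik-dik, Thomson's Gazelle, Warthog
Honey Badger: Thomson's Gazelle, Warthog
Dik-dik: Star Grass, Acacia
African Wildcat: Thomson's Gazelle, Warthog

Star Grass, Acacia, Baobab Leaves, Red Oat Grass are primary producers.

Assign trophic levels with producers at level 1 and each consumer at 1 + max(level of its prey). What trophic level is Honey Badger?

Baobab Leaves is a producer → level 1.
Thomson's Gazelle eats Baobab Leaves → level 2.
Honey Badger eats Thomson's Gazelle (level 2); other prey at levels: Warthog 2 → level 3.

Trophic level 3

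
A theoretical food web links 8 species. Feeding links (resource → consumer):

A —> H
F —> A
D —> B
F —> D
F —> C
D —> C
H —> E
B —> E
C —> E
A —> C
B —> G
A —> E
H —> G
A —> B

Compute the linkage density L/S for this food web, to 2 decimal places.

L/S = 1.75

There are L = 14 links among S = 8 species.
L/S = 14/8 = 1.7500 ≈ 1.75.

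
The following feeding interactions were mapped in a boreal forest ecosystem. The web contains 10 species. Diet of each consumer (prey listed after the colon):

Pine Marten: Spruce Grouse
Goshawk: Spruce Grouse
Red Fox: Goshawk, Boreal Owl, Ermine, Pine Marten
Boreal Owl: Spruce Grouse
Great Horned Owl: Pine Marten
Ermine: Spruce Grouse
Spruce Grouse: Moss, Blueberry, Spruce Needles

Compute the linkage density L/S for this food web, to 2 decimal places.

L/S = 1.20

There are L = 12 links among S = 10 species.
L/S = 12/10 = 1.2000 ≈ 1.20.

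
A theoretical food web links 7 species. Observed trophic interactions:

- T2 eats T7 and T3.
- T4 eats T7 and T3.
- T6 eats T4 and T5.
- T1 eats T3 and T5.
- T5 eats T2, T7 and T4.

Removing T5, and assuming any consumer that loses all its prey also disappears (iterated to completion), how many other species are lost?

Remove T5.
Every predator of it retains at least one other prey: T6 still has T4; T1 still has T3.
No consumer loses all prey, so no secondary extinctions occur.

0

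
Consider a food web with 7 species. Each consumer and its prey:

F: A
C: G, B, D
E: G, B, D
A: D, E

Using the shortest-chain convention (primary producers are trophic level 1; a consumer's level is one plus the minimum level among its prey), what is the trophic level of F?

D is a producer → level 1.
A eats D → level 2.
F eats A → level 3.
No prey of F is below level 2, so 3 is the minimum.

Trophic level 3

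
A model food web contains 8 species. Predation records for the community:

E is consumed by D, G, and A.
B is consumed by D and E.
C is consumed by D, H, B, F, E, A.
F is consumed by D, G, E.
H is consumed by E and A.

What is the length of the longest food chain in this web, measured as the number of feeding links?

3 links

One longest chain: C → B → E → D.
It has 4 species and 3 links.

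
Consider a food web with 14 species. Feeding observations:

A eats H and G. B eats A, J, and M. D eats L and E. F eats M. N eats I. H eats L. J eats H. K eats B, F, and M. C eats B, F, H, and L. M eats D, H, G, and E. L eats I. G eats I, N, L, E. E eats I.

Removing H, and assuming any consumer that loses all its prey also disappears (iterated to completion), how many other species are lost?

1

Remove H.
Round 1: J (all prey gone) → extinct.
No further losses. Total secondary extinctions: 1.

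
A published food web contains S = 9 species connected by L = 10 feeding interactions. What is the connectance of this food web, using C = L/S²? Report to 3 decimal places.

C = 0.123

The web has S = 9 species and L = 10 feeding links.
C = L / S² = 10 / 81 = 0.1235 ≈ 0.123.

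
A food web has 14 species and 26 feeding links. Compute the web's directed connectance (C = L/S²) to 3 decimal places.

C = 0.133

The web has S = 14 species and L = 26 feeding links.
C = L / S² = 26 / 196 = 0.1327 ≈ 0.133.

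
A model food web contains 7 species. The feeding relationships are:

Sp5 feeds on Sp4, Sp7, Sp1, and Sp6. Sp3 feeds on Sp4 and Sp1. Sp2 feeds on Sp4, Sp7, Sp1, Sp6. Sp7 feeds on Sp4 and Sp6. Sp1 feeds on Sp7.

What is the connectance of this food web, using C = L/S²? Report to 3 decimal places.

C = 0.265

The web has S = 7 species and L = 13 feeding links.
C = L / S² = 13 / 49 = 0.2653 ≈ 0.265.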